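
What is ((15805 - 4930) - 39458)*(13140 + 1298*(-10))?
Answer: -4573280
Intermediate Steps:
((15805 - 4930) - 39458)*(13140 + 1298*(-10)) = (10875 - 39458)*(13140 - 12980) = -28583*160 = -4573280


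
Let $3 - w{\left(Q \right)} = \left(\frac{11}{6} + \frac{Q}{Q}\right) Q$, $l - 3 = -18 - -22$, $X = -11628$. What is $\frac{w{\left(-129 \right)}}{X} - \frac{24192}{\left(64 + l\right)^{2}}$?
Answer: $- \frac{566324369}{117233496} \approx -4.8307$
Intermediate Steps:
$l = 7$ ($l = 3 - -4 = 3 + \left(-18 + 22\right) = 3 + 4 = 7$)
$w{\left(Q \right)} = 3 - \frac{17 Q}{6}$ ($w{\left(Q \right)} = 3 - \left(\frac{11}{6} + \frac{Q}{Q}\right) Q = 3 - \left(11 \cdot \frac{1}{6} + 1\right) Q = 3 - \left(\frac{11}{6} + 1\right) Q = 3 - \frac{17 Q}{6}$)
$\frac{w{\left(-129 \right)}}{X} - \frac{24192}{\left(64 + l\right)^{2}} = \frac{3 - - \frac{731}{2}}{-11628} - \frac{24192}{\left(64 + 7\right)^{2}} = \left(3 + \frac{731}{2}\right) \left(- \frac{1}{11628}\right) - \frac{24192}{71^{2}} = \frac{737}{2} \left(- \frac{1}{11628}\right) - \frac{24192}{5041} = - \frac{737}{23256} - \frac{24192}{5041} = - \frac{566324369}{117233496}$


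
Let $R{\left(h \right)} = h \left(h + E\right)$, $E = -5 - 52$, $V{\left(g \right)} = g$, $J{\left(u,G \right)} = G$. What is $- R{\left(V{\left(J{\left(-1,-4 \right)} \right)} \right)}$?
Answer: $-244$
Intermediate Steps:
$E = -57$ ($E = -5 - 52 = -57$)
$R{\left(h \right)} = h \left(-57 + h\right)$ ($R{\left(h \right)} = h \left(h - 57\right) = h \left(-57 + h\right)$)
$- R{\left(V{\left(J{\left(-1,-4 \right)} \right)} \right)} = - \left(-4\right) \left(-57 - 4\right) = - \left(-4\right) \left(-61\right) = \left(-1\right) 244 = -244$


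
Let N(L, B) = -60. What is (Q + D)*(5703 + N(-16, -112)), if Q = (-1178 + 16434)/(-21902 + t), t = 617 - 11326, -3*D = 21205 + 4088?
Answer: -1551591362871/32611 ≈ -4.7579e+7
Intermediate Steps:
D = -8431 (D = -(21205 + 4088)/3 = -1/3*25293 = -8431)
t = -10709
Q = -15256/32611 (Q = (-1178 + 16434)/(-21902 - 10709) = 15256/(-32611) = 15256*(-1/32611) = -15256/32611 ≈ -0.46782)
(Q + D)*(5703 + N(-16, -112)) = (-15256/32611 - 8431)*(5703 - 60) = -274958597/32611*5643 = -1551591362871/32611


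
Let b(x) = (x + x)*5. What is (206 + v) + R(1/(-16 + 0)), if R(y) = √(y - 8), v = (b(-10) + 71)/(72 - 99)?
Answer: 5591/27 + I*√129/4 ≈ 207.07 + 2.8395*I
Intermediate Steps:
b(x) = 10*x (b(x) = (2*x)*5 = 10*x)
v = 29/27 (v = (10*(-10) + 71)/(72 - 99) = (-100 + 71)/(-27) = -29*(-1/27) = 29/27 ≈ 1.0741)
R(y) = √(-8 + y)
(206 + v) + R(1/(-16 + 0)) = (206 + 29/27) + √(-8 + 1/(-16 + 0)) = 5591/27 + √(-8 + 1/(-16)) = 5591/27 + √(-8 - 1/16) = 5591/27 + √(-129/16) = 5591/27 + I*√129/4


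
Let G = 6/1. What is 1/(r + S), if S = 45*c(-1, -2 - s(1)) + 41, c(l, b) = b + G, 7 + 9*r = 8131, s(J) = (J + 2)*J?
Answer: 3/2966 ≈ 0.0010115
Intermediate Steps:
s(J) = J*(2 + J) (s(J) = (2 + J)*J = J*(2 + J))
r = 2708/3 (r = -7/9 + (1/9)*8131 = -7/9 + 8131/9 = 2708/3 ≈ 902.67)
G = 6 (G = 6*1 = 6)
c(l, b) = 6 + b (c(l, b) = b + 6 = 6 + b)
S = 86 (S = 45*(6 + (-2 - (2 + 1))) + 41 = 45*(6 + (-2 - 3)) + 41 = 45*(6 - 5) + 41 = 45*1 + 41 = 45 + 41 = 86)
1/(r + S) = 1/(2708/3 + 86) = 1/(2966/3) = 3/2966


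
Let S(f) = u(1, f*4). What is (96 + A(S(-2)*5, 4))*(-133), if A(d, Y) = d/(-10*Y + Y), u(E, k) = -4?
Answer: -115577/9 ≈ -12842.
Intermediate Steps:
S(f) = -4
A(d, Y) = -d/(9*Y) (A(d, Y) = d/((-9*Y)) = d*(-1/(9*Y)) = -d/(9*Y))
(96 + A(S(-2)*5, 4))*(-133) = (96 - ⅑*(-4*5)/4)*(-133) = (96 - ⅑*(-20)*¼)*(-133) = (96 + 5/9)*(-133) = (869/9)*(-133) = -115577/9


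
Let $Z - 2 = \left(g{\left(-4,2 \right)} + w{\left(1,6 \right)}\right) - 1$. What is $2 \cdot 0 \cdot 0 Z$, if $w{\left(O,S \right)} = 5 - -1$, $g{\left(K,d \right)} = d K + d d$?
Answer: $0$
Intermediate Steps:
$g{\left(K,d \right)} = d^{2} + K d$ ($g{\left(K,d \right)} = K d + d^{2} = d^{2} + K d$)
$w{\left(O,S \right)} = 6$ ($w{\left(O,S \right)} = 5 + 1 = 6$)
$Z = 3$ ($Z = 2 + \left(\left(2 \left(-4 + 2\right) + 6\right) - 1\right) = 2 + \left(\left(2 \left(-2\right) + 6\right) - 1\right) = 2 + \left(\left(-4 + 6\right) - 1\right) = 2 + \left(2 - 1\right) = 2 + 1 = 3$)
$2 \cdot 0 \cdot 0 Z = 2 \cdot 0 \cdot 0 \cdot 3 = 0 \cdot 0 \cdot 3 = 0 \cdot 3 = 0$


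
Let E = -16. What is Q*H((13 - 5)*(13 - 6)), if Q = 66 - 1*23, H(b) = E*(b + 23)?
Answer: -54352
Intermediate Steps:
H(b) = -368 - 16*b (H(b) = -16*(b + 23) = -16*(23 + b) = -368 - 16*b)
Q = 43 (Q = 66 - 23 = 43)
Q*H((13 - 5)*(13 - 6)) = 43*(-368 - 16*(13 - 5)*(13 - 6)) = 43*(-368 - 128*7) = 43*(-368 - 16*56) = 43*(-368 - 896) = 43*(-1264) = -54352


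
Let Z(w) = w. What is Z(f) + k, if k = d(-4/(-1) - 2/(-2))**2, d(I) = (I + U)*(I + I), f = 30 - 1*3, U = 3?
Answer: 6427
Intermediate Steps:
f = 27 (f = 30 - 3 = 27)
d(I) = 2*I*(3 + I) (d(I) = (I + 3)*(I + I) = (3 + I)*(2*I) = 2*I*(3 + I))
k = 6400 (k = (2*(-4/(-1) - 2/(-2))*(3 + (-4/(-1) - 2/(-2))))**2 = (2*(-4*(-1) - 2*(-1/2))*(3 + (-4*(-1) - 2*(-1/2))))**2 = (2*(4 + 1)*(3 + (4 + 1)))**2 = (2*5*(3 + 5))**2 = (2*5*8)**2 = 80**2 = 6400)
Z(f) + k = 27 + 6400 = 6427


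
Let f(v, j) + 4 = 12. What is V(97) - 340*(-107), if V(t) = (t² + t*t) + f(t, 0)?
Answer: 55206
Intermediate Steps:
f(v, j) = 8 (f(v, j) = -4 + 12 = 8)
V(t) = 8 + 2*t² (V(t) = (t² + t*t) + 8 = (t² + t²) + 8 = 2*t² + 8 = 8 + 2*t²)
V(97) - 340*(-107) = (8 + 2*97²) - 340*(-107) = (8 + 2*9409) - 1*(-36380) = (8 + 18818) + 36380 = 18826 + 36380 = 55206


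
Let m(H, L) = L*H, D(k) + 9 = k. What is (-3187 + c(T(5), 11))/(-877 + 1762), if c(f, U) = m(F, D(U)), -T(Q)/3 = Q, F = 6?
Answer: -635/177 ≈ -3.5876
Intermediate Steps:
T(Q) = -3*Q
D(k) = -9 + k
m(H, L) = H*L
c(f, U) = -54 + 6*U (c(f, U) = 6*(-9 + U) = -54 + 6*U)
(-3187 + c(T(5), 11))/(-877 + 1762) = (-3187 + (-54 + 6*11))/(-877 + 1762) = (-3187 + (-54 + 66))/885 = (-3187 + 12)*(1/885) = -3175*1/885 = -635/177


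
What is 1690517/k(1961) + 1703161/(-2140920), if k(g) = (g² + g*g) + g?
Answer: -9483161026843/16470103982760 ≈ -0.57578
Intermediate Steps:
k(g) = g + 2*g² (k(g) = (g² + g²) + g = 2*g² + g = g + 2*g²)
1690517/k(1961) + 1703161/(-2140920) = 1690517/((1961*(1 + 2*1961))) + 1703161/(-2140920) = 1690517/((1961*(1 + 3922))) + 1703161*(-1/2140920) = 1690517/((1961*3923)) - 1703161/2140920 = 1690517/7693003 - 1703161/2140920 = -9483161026843/16470103982760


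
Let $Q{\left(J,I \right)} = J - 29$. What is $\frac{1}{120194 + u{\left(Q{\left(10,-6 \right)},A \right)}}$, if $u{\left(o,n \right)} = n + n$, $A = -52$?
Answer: $\frac{1}{120090} \approx 8.3271 \cdot 10^{-6}$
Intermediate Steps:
$Q{\left(J,I \right)} = -29 + J$
$u{\left(o,n \right)} = 2 n$
$\frac{1}{120194 + u{\left(Q{\left(10,-6 \right)},A \right)}} = \frac{1}{120194 + 2 \left(-52\right)} = \frac{1}{120194 - 104} = \frac{1}{120090}$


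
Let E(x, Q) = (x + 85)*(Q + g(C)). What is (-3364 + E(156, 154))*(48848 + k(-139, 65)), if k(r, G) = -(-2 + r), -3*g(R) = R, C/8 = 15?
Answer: 1181124790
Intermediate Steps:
C = 120 (C = 8*15 = 120)
g(R) = -R/3
k(r, G) = 2 - r
E(x, Q) = (-40 + Q)*(85 + x) (E(x, Q) = (x + 85)*(Q - ⅓*120) = (85 + x)*(Q - 40) = (85 + x)*(-40 + Q) = (-40 + Q)*(85 + x))
(-3364 + E(156, 154))*(48848 + k(-139, 65)) = (-3364 + (-3400 - 40*156 + 85*154 + 154*156))*(48848 + (2 - 1*(-139))) = (-3364 + (-3400 - 6240 + 13090 + 24024))*(48848 + (2 + 139)) = (-3364 + 27474)*(48848 + 141) = 24110*48989 = 1181124790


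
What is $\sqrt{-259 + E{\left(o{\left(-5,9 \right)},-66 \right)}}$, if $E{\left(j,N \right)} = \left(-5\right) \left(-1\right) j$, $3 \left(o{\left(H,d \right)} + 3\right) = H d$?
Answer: $i \sqrt{349} \approx 18.682 i$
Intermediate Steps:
$o{\left(H,d \right)} = -3 + \frac{H d}{3}$
$E{\left(j,N \right)} = 5 j$
$\sqrt{-259 + E{\left(o{\left(-5,9 \right)},-66 \right)}} = \sqrt{-259 + 5 \left(-3 + \frac{1}{3} \left(-5\right) 9\right)} = \sqrt{-259 + 5 \left(-3 - 15\right)} = \sqrt{-259 + 5 \left(-18\right)} = \sqrt{-259 - 90} = \sqrt{-349} = i \sqrt{349}$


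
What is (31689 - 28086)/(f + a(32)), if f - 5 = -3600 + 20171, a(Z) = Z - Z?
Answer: 3603/16576 ≈ 0.21736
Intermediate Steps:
a(Z) = 0
f = 16576 (f = 5 + (-3600 + 20171) = 5 + 16571 = 16576)
(31689 - 28086)/(f + a(32)) = (31689 - 28086)/(16576 + 0) = 3603/16576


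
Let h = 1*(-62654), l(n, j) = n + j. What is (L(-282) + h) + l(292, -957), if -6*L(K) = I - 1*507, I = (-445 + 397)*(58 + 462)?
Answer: -118149/2 ≈ -59075.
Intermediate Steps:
I = -24960 (I = -48*520 = -24960)
L(K) = 8489/2 (L(K) = -(-24960 - 1*507)/6 = -(-24960 - 507)/6 = -⅙*(-25467) = 8489/2)
l(n, j) = j + n
h = -62654
(L(-282) + h) + l(292, -957) = (8489/2 - 62654) + (-957 + 292) = -116819/2 - 665 = -118149/2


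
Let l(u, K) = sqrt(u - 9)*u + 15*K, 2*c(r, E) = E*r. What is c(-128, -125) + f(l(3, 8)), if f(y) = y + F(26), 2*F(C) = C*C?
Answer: 8458 + 3*I*sqrt(6) ≈ 8458.0 + 7.3485*I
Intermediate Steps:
F(C) = C**2/2 (F(C) = (C*C)/2 = C**2/2)
c(r, E) = E*r/2 (c(r, E) = (E*r)/2 = E*r/2)
l(u, K) = 15*K + u*sqrt(-9 + u) (l(u, K) = sqrt(-9 + u)*u + 15*K = u*sqrt(-9 + u) + 15*K = 15*K + u*sqrt(-9 + u))
f(y) = 338 + y (f(y) = y + (1/2)*26**2 = y + (1/2)*676 = y + 338 = 338 + y)
c(-128, -125) + f(l(3, 8)) = (1/2)*(-125)*(-128) + (338 + (15*8 + 3*sqrt(-9 + 3))) = 8000 + (338 + (120 + 3*sqrt(-6))) = 8000 + (338 + (120 + 3*(I*sqrt(6)))) = 8000 + (338 + (120 + 3*I*sqrt(6))) = 8000 + (458 + 3*I*sqrt(6)) = 8458 + 3*I*sqrt(6)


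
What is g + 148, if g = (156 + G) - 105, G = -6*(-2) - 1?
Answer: 210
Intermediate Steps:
G = 11 (G = 12 - 1 = 11)
g = 62 (g = (156 + 11) - 105 = 167 - 105 = 62)
g + 148 = 62 + 148 = 210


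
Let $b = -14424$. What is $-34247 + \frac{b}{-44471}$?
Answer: $- \frac{1522983913}{44471} \approx -34247.0$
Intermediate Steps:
$-34247 + \frac{b}{-44471} = -34247 - \frac{14424}{-44471} = -34247 - - \frac{14424}{44471} = -34247 + \frac{14424}{44471} = - \frac{1522983913}{44471}$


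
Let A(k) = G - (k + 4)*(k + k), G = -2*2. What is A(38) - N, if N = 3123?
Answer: -6319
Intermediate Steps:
G = -4
A(k) = -4 - 2*k*(4 + k) (A(k) = -4 - (k + 4)*(k + k) = -4 - (4 + k)*2*k = -4 - 2*k*(4 + k))
A(38) - N = (-4 - 8*38 - 2*38²) - 1*3123 = (-4 - 304 - 2*1444) - 3123 = (-4 - 304 - 2888) - 3123 = -3196 - 3123 = -6319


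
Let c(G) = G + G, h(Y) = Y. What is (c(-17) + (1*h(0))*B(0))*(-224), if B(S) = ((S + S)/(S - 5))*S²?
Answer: 7616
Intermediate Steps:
c(G) = 2*G
B(S) = 2*S³/(-5 + S) (B(S) = ((2*S)/(-5 + S))*S² = (2*S/(-5 + S))*S² = 2*S³/(-5 + S))
(c(-17) + (1*h(0))*B(0))*(-224) = (2*(-17) + (1*0)*(2*0³/(-5 + 0)))*(-224) = (-34 + 0*(2*0/(-5)))*(-224) = (-34 + 0*(2*0*(-⅕)))*(-224) = (-34 + 0*0)*(-224) = (-34 + 0)*(-224) = -34*(-224) = 7616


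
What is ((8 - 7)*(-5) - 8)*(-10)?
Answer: 130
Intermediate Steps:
((8 - 7)*(-5) - 8)*(-10) = (1*(-5) - 8)*(-10) = (-5 - 8)*(-10) = -13*(-10) = 130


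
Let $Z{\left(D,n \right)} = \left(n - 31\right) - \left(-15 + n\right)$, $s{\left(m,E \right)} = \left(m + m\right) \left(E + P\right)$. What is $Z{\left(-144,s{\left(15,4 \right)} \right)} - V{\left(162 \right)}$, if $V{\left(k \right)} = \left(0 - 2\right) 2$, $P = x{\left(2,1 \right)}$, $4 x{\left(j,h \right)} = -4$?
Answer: $-12$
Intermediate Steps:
$x{\left(j,h \right)} = -1$ ($x{\left(j,h \right)} = \frac{1}{4} \left(-4\right) = -1$)
$P = -1$
$s{\left(m,E \right)} = 2 m \left(-1 + E\right)$ ($s{\left(m,E \right)} = \left(m + m\right) \left(E - 1\right) = 2 m \left(-1 + E\right)$)
$Z{\left(D,n \right)} = -16$ ($Z{\left(D,n \right)} = \left(-31 + n\right) - \left(-15 + n\right) = -16$)
$V{\left(k \right)} = -4$ ($V{\left(k \right)} = \left(-2\right) 2 = -4$)
$Z{\left(-144,s{\left(15,4 \right)} \right)} - V{\left(162 \right)} = -16 - -4 = -16 + 4 = -12$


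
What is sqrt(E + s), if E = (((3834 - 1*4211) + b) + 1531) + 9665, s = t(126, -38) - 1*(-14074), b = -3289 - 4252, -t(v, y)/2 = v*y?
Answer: 12*sqrt(187) ≈ 164.10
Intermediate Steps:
t(v, y) = -2*v*y
b = -7541
s = 23650 (s = -2*126*(-38) - 1*(-14074) = 9576 + 14074 = 23650)
E = 3278 (E = (((3834 - 1*4211) - 7541) + 1531) + 9665 = (((3834 - 4211) - 7541) + 1531) + 9665 = ((-377 - 7541) + 1531) + 9665 = (-7918 + 1531) + 9665 = -6387 + 9665 = 3278)
sqrt(E + s) = sqrt(3278 + 23650) = sqrt(26928) = 12*sqrt(187)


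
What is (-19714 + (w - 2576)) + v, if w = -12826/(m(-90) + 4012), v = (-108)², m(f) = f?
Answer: -393283/37 ≈ -10629.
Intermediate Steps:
v = 11664
w = -121/37 (w = -12826/(-90 + 4012) = -12826/3922 = -12826*1/3922 = -121/37 ≈ -3.2703)
(-19714 + (w - 2576)) + v = (-19714 + (-121/37 - 2576)) + 11664 = (-19714 - 95433/37) + 11664 = -824851/37 + 11664 = -393283/37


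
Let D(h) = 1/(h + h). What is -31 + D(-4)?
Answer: -249/8 ≈ -31.125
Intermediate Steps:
D(h) = 1/(2*h)
-31 + D(-4) = -31 + (1/2)/(-4) = -31 + (1/2)*(-1/4) = -31 - 1/8 = -249/8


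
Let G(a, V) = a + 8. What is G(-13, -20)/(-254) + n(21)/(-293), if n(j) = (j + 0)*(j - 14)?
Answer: -35873/74422 ≈ -0.48202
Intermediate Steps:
G(a, V) = 8 + a
n(j) = j*(-14 + j)
G(-13, -20)/(-254) + n(21)/(-293) = (8 - 13)/(-254) + (21*(-14 + 21))/(-293) = -5*(-1/254) + (21*7)*(-1/293) = 5/254 + 147*(-1/293) = 5/254 - 147/293 = -35873/74422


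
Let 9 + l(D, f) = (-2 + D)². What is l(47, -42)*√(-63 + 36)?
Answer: 6048*I*√3 ≈ 10475.0*I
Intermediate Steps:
l(D, f) = -9 + (-2 + D)²
l(47, -42)*√(-63 + 36) = (-9 + (-2 + 47)²)*√(-63 + 36) = (-9 + 45²)*√(-27) = (-9 + 2025)*(3*I*√3) = 2016*(3*I*√3) = 6048*I*√3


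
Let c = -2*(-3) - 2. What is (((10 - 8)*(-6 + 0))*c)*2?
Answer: -96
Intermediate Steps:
c = 4 (c = 6 - 2 = 4)
(((10 - 8)*(-6 + 0))*c)*2 = (((10 - 8)*(-6 + 0))*4)*2 = ((2*(-6))*4)*2 = -12*4*2 = -48*2 = -96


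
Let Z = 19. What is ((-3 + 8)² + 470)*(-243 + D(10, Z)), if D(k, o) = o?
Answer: -110880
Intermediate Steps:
((-3 + 8)² + 470)*(-243 + D(10, Z)) = ((-3 + 8)² + 470)*(-243 + 19) = (5² + 470)*(-224) = (25 + 470)*(-224) = 495*(-224) = -110880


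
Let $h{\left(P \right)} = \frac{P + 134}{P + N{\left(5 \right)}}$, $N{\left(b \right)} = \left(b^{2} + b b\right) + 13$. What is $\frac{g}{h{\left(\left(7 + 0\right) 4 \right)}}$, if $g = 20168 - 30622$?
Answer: $- \frac{475657}{81} \approx -5872.3$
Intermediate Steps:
$N{\left(b \right)} = 13 + 2 b^{2}$ ($N{\left(b \right)} = \left(b^{2} + b^{2}\right) + 13 = 2 b^{2} + 13 = 13 + 2 b^{2}$)
$g = -10454$ ($g = 20168 - 30622 = -10454$)
$h{\left(P \right)} = \frac{134 + P}{63 + P}$ ($h{\left(P \right)} = \frac{P + 134}{P + \left(13 + 2 \cdot 5^{2}\right)} = \frac{134 + P}{P + \left(13 + 2 \cdot 25\right)} = \frac{134 + P}{P + \left(13 + 50\right)} = \frac{134 + P}{P + 63} = \frac{134 + P}{63 + P}$)
$\frac{g}{h{\left(\left(7 + 0\right) 4 \right)}} = - \frac{10454}{\frac{1}{63 + \left(7 + 0\right) 4} \left(134 + \left(7 + 0\right) 4\right)} = - \frac{10454}{\frac{1}{63 + 7 \cdot 4} \left(134 + 7 \cdot 4\right)} = - \frac{10454}{\frac{1}{63 + 28} \left(134 + 28\right)} = - \frac{10454}{\frac{1}{91} \cdot 162} = - \frac{10454}{\frac{162}{91}} = \left(-10454\right) \frac{91}{162} = - \frac{475657}{81}$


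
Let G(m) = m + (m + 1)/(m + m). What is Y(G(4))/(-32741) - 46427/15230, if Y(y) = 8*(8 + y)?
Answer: -1521604637/498645430 ≈ -3.0515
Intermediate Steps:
G(m) = m + (1 + m)/(2*m) (G(m) = m + (1 + m)/((2*m)) = m + (1 + m)*(1/(2*m)) = m + (1 + m)/(2*m))
Y(y) = 64 + 8*y
Y(G(4))/(-32741) - 46427/15230 = (64 + 8*(1/2 + 4 + (1/2)/4))/(-32741) - 46427/15230 = (64 + 8*(1/2 + 4 + (1/2)*(1/4)))*(-1/32741) - 46427*1/15230 = (64 + 8*(1/2 + 4 + 1/8))*(-1/32741) - 46427/15230 = (64 + 8*(37/8))*(-1/32741) - 46427/15230 = (64 + 37)*(-1/32741) - 46427/15230 = 101*(-1/32741) - 46427/15230 = -101/32741 - 46427/15230 = -1521604637/498645430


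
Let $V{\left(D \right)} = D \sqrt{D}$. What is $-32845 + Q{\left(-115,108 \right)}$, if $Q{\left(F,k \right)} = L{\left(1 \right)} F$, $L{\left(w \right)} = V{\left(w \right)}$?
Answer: $-32960$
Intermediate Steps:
$V{\left(D \right)} = D^{\frac{3}{2}}$
$L{\left(w \right)} = w^{\frac{3}{2}}$
$Q{\left(F,k \right)} = F$ ($Q{\left(F,k \right)} = 1^{\frac{3}{2}} F = 1 F = F$)
$-32845 + Q{\left(-115,108 \right)} = -32845 - 115 = -32960$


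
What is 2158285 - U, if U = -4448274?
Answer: 6606559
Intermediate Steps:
2158285 - U = 2158285 - 1*(-4448274) = 2158285 + 4448274 = 6606559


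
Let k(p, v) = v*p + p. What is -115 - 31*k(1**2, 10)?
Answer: -456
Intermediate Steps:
k(p, v) = p + p*v (k(p, v) = p*v + p = p + p*v)
-115 - 31*k(1**2, 10) = -115 - 31*1**2*(1 + 10) = -115 - 31*11 = -115 - 341 = -456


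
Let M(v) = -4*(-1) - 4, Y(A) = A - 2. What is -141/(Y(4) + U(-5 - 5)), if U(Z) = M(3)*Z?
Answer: -141/2 ≈ -70.500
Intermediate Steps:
Y(A) = -2 + A
M(v) = 0 (M(v) = 4 - 4 = 0)
U(Z) = 0 (U(Z) = 0*Z = 0)
-141/(Y(4) + U(-5 - 5)) = -141/((-2 + 4) + 0) = -141/(2 + 0) = -141/2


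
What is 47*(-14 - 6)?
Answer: -940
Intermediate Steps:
47*(-14 - 6) = 47*(-20) = -940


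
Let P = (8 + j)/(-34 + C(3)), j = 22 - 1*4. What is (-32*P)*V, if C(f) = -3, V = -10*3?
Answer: -24960/37 ≈ -674.59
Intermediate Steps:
V = -30
j = 18 (j = 22 - 4 = 18)
P = -26/37 (P = (8 + 18)/(-34 - 3) = 26/(-37) = 26*(-1/37) = -26/37 ≈ -0.70270)
(-32*P)*V = -32*(-26/37)*(-30) = (832/37)*(-30) = -24960/37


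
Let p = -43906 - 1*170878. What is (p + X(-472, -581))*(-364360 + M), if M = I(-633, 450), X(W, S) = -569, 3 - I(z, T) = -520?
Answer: 78353389461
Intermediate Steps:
I(z, T) = 523 (I(z, T) = 3 - 1*(-520) = 3 + 520 = 523)
M = 523
p = -214784 (p = -43906 - 170878 = -214784)
(p + X(-472, -581))*(-364360 + M) = (-214784 - 569)*(-364360 + 523) = -215353*(-363837) = 78353389461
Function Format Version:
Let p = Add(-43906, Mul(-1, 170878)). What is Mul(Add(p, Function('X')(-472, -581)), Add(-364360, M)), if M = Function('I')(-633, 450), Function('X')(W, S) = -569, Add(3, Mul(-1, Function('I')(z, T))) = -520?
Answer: 78353389461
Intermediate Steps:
Function('I')(z, T) = 523 (Function('I')(z, T) = Add(3, Mul(-1, -520)) = Add(3, 520) = 523)
M = 523
p = -214784 (p = Add(-43906, -170878) = -214784)
Mul(Add(p, Function('X')(-472, -581)), Add(-364360, M)) = Mul(Add(-214784, -569), Add(-364360, 523)) = Mul(-215353, -363837) = 78353389461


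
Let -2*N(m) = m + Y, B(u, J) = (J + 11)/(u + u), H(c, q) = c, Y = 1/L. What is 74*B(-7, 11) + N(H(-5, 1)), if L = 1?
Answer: -800/7 ≈ -114.29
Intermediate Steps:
Y = 1 (Y = 1/1 = 1)
B(u, J) = (11 + J)/(2*u) (B(u, J) = (11 + J)/((2*u)) = (11 + J)*(1/(2*u)) = (11 + J)/(2*u))
N(m) = -½ - m/2 (N(m) = -(m + 1)/2 = -(1 + m)/2 = -½ - m/2)
74*B(-7, 11) + N(H(-5, 1)) = 74*((½)*(11 + 11)/(-7)) + (-½ - ½*(-5)) = 74*((½)*(-⅐)*22) + (-½ + 5/2) = 74*(-11/7) + 2 = -814/7 + 2 = -800/7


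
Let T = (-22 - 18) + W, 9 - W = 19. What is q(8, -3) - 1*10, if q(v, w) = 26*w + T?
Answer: -138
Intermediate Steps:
W = -10 (W = 9 - 1*19 = 9 - 19 = -10)
T = -50 (T = (-22 - 18) - 10 = -40 - 10 = -50)
q(v, w) = -50 + 26*w (q(v, w) = 26*w - 50 = -50 + 26*w)
q(8, -3) - 1*10 = (-50 + 26*(-3)) - 1*10 = (-50 - 78) - 10 = -128 - 10 = -138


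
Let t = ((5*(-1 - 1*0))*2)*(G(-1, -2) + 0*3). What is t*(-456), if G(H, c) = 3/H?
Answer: -13680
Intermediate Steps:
t = 30 (t = ((5*(-1 - 1*0))*2)*(3/(-1) + 0*3) = ((5*(-1 + 0))*2)*(3*(-1) + 0) = ((5*(-1))*2)*(-3 + 0) = -5*2*(-3) = -10*(-3) = 30)
t*(-456) = 30*(-456) = -13680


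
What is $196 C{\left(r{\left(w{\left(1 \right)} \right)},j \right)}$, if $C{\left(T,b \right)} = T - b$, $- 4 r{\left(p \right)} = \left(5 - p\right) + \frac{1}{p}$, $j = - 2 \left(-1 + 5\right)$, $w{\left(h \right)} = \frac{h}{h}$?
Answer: $1323$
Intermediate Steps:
$w{\left(h \right)} = 1$
$j = -8$ ($j = \left(-2\right) 4 = -8$)
$r{\left(p \right)} = - \frac{5}{4} - \frac{1}{4 p} + \frac{p}{4}$ ($r{\left(p \right)} = - \frac{\left(5 - p\right) + \frac{1}{p}}{4} = - \frac{5 + \frac{1}{p} - p}{4} = - \frac{5}{4} - \frac{1}{4 p} + \frac{p}{4}$)
$196 C{\left(r{\left(w{\left(1 \right)} \right)},j \right)} = 196 \left(\frac{-1 + 1 \left(-5 + 1\right)}{4 \cdot 1} - -8\right) = 196 \left(\frac{1}{4} \cdot 1 \left(-1 + 1 \left(-4\right)\right) + 8\right) = 196 \left(\frac{1}{4} \cdot 1 \left(-1 - 4\right) + 8\right) = 196 \left(\frac{1}{4} \cdot 1 \left(-5\right) + 8\right) = 196 \left(- \frac{5}{4} + 8\right) = 196 \cdot \frac{27}{4} = 1323$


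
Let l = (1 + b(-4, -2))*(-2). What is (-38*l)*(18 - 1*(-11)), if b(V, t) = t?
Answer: -2204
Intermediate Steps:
l = 2 (l = (1 - 2)*(-2) = -1*(-2) = 2)
(-38*l)*(18 - 1*(-11)) = (-38*2)*(18 - 1*(-11)) = -76*(18 + 11) = -76*29 = -2204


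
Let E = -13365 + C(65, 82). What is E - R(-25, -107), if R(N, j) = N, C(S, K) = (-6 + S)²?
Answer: -9859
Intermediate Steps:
E = -9884 (E = -13365 + (-6 + 65)² = -13365 + 59² = -13365 + 3481 = -9884)
E - R(-25, -107) = -9884 - 1*(-25) = -9884 + 25 = -9859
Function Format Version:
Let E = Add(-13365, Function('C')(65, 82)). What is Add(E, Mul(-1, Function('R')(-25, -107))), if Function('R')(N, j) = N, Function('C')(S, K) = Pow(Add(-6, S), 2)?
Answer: -9859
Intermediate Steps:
E = -9884 (E = Add(-13365, Pow(Add(-6, 65), 2)) = Add(-13365, Pow(59, 2)) = Add(-13365, 3481) = -9884)
Add(E, Mul(-1, Function('R')(-25, -107))) = Add(-9884, Mul(-1, -25)) = Add(-9884, 25) = -9859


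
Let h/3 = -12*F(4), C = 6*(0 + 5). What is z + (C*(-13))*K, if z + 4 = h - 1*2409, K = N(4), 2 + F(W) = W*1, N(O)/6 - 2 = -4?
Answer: 2195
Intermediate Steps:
N(O) = -12 (N(O) = 12 + 6*(-4) = 12 - 24 = -12)
F(W) = -2 + W (F(W) = -2 + W*1 = -2 + W)
C = 30 (C = 6*5 = 30)
K = -12
h = -72 (h = 3*(-12*(-2 + 4)) = 3*(-12*2) = 3*(-24) = -72)
z = -2485 (z = -4 + (-72 - 1*2409) = -4 + (-72 - 2409) = -4 - 2481 = -2485)
z + (C*(-13))*K = -2485 + (30*(-13))*(-12) = -2485 - 390*(-12) = -2485 + 4680 = 2195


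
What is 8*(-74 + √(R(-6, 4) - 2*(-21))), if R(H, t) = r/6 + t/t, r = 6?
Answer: -592 + 16*√11 ≈ -538.93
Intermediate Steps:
R(H, t) = 2 (R(H, t) = 6/6 + t/t = 6*(⅙) + 1 = 1 + 1 = 2)
8*(-74 + √(R(-6, 4) - 2*(-21))) = 8*(-74 + √(2 - 2*(-21))) = 8*(-74 + √(2 + 42)) = 8*(-74 + √44) = 8*(-74 + 2*√11) = -592 + 16*√11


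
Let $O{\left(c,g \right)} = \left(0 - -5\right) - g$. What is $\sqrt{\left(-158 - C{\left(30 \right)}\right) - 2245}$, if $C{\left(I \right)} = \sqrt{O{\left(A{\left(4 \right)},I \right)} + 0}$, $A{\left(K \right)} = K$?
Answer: $\sqrt{-2403 - 5 i} \approx 0.051 - 49.02 i$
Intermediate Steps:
$O{\left(c,g \right)} = 5 - g$ ($O{\left(c,g \right)} = \left(0 + 5\right) - g = 5 - g$)
$C{\left(I \right)} = \sqrt{5 - I}$ ($C{\left(I \right)} = \sqrt{\left(5 - I\right) + 0} = \sqrt{5 - I}$)
$\sqrt{\left(-158 - C{\left(30 \right)}\right) - 2245} = \sqrt{\left(-158 - \sqrt{5 - 30}\right) - 2245} = \sqrt{\left(-158 - \sqrt{-25}\right) - 2245} = \sqrt{\left(-158 - 5 i\right) - 2245} = \sqrt{-2403 - 5 i}$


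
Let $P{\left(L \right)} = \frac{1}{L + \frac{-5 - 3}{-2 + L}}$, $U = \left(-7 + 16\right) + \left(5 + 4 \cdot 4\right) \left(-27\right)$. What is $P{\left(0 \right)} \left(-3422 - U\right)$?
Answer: $-716$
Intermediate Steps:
$U = -558$ ($U = 9 + \left(5 + 16\right) \left(-27\right) = 9 + 21 \left(-27\right) = 9 - 567 = -558$)
$P{\left(L \right)} = \frac{1}{L - \frac{8}{-2 + L}}$
$P{\left(0 \right)} \left(-3422 - U\right) = \frac{2 - 0}{8 - 0^{2} + 2 \cdot 0} \left(-3422 - -558\right) = \frac{2 + 0}{8 - 0 + 0} \left(-3422 + 558\right) = \frac{1}{8 + 0 + 0} \cdot 2 \left(-2864\right) = \frac{1}{8} \cdot 2 \left(-2864\right) = \frac{1}{4} \left(-2864\right) = -716$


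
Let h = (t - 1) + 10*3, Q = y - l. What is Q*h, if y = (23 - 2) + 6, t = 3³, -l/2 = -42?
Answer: -3192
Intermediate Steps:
l = 84 (l = -2*(-42) = 84)
t = 27
y = 27 (y = 21 + 6 = 27)
Q = -57 (Q = 27 - 1*84 = 27 - 84 = -57)
h = 56 (h = (27 - 1) + 10*3 = 26 + 30 = 56)
Q*h = -57*56 = -3192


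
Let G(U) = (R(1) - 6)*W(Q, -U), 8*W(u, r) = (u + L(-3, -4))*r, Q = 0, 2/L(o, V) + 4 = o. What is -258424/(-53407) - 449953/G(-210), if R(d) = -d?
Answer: -6862020746/801105 ≈ -8565.7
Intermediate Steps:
L(o, V) = 2/(-4 + o)
W(u, r) = r*(-2/7 + u)/8 (W(u, r) = ((u + 2/(-4 - 3))*r)/8 = ((u + 2/(-7))*r)/8 = ((u + 2*(-⅐))*r)/8 = ((u - 2/7)*r)/8 = ((-2/7 + u)*r)/8 = (r*(-2/7 + u))/8 = r*(-2/7 + u)/8)
G(U) = -U/4 (G(U) = (-1*1 - 6)*((-U)*(-2 + 7*0)/56) = (-1 - 6)*((-U)*(-2 + 0)/56) = -(-U)*(-2)/8 = -U/4)
-258424/(-53407) - 449953/G(-210) = -258424/(-53407) - 449953/((-¼*(-210))) = -258424*(-1/53407) - 449953/105/2 = 258424/53407 - 449953*2/105 = 258424/53407 - 128558/15 = -6862020746/801105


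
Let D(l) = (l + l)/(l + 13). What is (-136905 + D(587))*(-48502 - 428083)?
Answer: 3914756214421/60 ≈ 6.5246e+10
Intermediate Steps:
D(l) = 2*l/(13 + l) (D(l) = (2*l)/(13 + l) = 2*l/(13 + l))
(-136905 + D(587))*(-48502 - 428083) = (-136905 + 2*587/(13 + 587))*(-48502 - 428083) = (-136905 + 2*587/600)*(-476585) = (-136905 + 2*587*(1/600))*(-476585) = (-136905 + 587/300)*(-476585) = -41070913/300*(-476585) = 3914756214421/60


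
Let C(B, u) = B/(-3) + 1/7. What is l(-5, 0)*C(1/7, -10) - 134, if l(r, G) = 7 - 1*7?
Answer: -134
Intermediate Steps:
C(B, u) = ⅐ - B/3 (C(B, u) = B*(-⅓) + 1*(⅐) = -B/3 + ⅐ = ⅐ - B/3)
l(r, G) = 0 (l(r, G) = 7 - 7 = 0)
l(-5, 0)*C(1/7, -10) - 134 = 0*(⅐ - ⅓/7) - 134 = 0*(⅐ - ⅓*⅐) - 134 = 0*(⅐ - 1/21) - 134 = 0*(2/21) - 134 = 0 - 134 = -134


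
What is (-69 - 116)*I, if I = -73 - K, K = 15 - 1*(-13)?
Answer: 18685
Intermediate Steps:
K = 28 (K = 15 + 13 = 28)
I = -101 (I = -73 - 1*28 = -73 - 28 = -101)
(-69 - 116)*I = (-69 - 116)*(-101) = -185*(-101) = 18685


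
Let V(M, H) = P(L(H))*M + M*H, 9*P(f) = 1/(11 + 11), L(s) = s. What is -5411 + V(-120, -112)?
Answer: 264937/33 ≈ 8028.4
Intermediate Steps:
P(f) = 1/198 (P(f) = 1/(9*(11 + 11)) = (1/9)/22 = (1/9)*(1/22) = 1/198)
V(M, H) = M/198 + H*M (V(M, H) = M/198 + M*H = M/198 + H*M)
-5411 + V(-120, -112) = -5411 - 120*(1/198 - 112) = -5411 - 120*(-22175/198) = -5411 + 443500/33 = 264937/33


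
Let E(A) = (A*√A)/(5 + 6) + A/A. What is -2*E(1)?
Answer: -24/11 ≈ -2.1818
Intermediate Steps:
E(A) = 1 + A^(3/2)/11 (E(A) = A^(3/2)/11 + 1 = 1 + A^(3/2)/11)
-2*E(1) = -2*(1 + 1^(3/2)/11) = -2*(1 + (1/11)*1) = -2*(1 + 1/11) = -2*12/11 = -24/11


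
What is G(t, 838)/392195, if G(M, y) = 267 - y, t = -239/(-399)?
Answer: -571/392195 ≈ -0.0014559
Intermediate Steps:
t = 239/399 (t = -239*(-1/399) = 239/399 ≈ 0.59900)
G(t, 838)/392195 = (267 - 1*838)/392195 = (267 - 838)*(1/392195) = -571*1/392195 = -571/392195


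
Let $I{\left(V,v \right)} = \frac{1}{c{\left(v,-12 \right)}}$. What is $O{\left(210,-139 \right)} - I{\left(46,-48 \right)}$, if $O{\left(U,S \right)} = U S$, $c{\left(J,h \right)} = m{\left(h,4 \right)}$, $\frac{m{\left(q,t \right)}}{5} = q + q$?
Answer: $- \frac{3502799}{120} \approx -29190.0$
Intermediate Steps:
$m{\left(q,t \right)} = 10 q$ ($m{\left(q,t \right)} = 5 \left(q + q\right) = 5 \cdot 2 q = 10 q$)
$c{\left(J,h \right)} = 10 h$
$I{\left(V,v \right)} = - \frac{1}{120}$ ($I{\left(V,v \right)} = \frac{1}{10 \left(-12\right)} = \frac{1}{-120} = - \frac{1}{120}$)
$O{\left(U,S \right)} = S U$
$O{\left(210,-139 \right)} - I{\left(46,-48 \right)} = \left(-139\right) 210 - - \frac{1}{120} = -29190 + \frac{1}{120} = - \frac{3502799}{120}$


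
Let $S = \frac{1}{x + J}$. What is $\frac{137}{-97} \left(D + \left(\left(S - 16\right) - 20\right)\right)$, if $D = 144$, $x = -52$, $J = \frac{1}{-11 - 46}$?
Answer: $- \frac{43862331}{287605} \approx -152.51$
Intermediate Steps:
$J = - \frac{1}{57}$ ($J = \frac{1}{-57} = - \frac{1}{57} \approx -0.017544$)
$S = - \frac{57}{2965}$ ($S = \frac{1}{-52 - \frac{1}{57}} = \frac{1}{- \frac{2965}{57}} = - \frac{57}{2965} \approx -0.019224$)
$\frac{137}{-97} \left(D + \left(\left(S - 16\right) - 20\right)\right) = \frac{137}{-97} \left(144 - \frac{106797}{2965}\right) = 137 \left(- \frac{1}{97}\right) \left(144 - \frac{106797}{2965}\right) = - \frac{137 \left(144 - \frac{106797}{2965}\right)}{97} = \left(- \frac{137}{97}\right) \frac{320163}{2965} = - \frac{43862331}{287605}$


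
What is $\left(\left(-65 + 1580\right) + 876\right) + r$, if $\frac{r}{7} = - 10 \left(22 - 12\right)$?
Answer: $1691$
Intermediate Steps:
$r = -700$ ($r = 7 \left(- 10 \left(22 - 12\right)\right) = 7 \left(\left(-10\right) 10\right) = 7 \left(-100\right) = -700$)
$\left(\left(-65 + 1580\right) + 876\right) + r = \left(\left(-65 + 1580\right) + 876\right) - 700 = \left(1515 + 876\right) - 700 = 2391 - 700 = 1691$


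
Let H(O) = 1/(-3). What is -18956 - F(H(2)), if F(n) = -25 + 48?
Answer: -18979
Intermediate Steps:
H(O) = -⅓
F(n) = 23
-18956 - F(H(2)) = -18956 - 1*23 = -18956 - 23 = -18979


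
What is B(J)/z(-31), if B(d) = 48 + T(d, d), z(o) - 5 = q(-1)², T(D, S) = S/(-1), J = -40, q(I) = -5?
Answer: 44/15 ≈ 2.9333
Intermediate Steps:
T(D, S) = -S (T(D, S) = S*(-1) = -S)
z(o) = 30 (z(o) = 5 + (-5)² = 5 + 25 = 30)
B(d) = 48 - d
B(J)/z(-31) = (48 - 1*(-40))/30 = (48 + 40)*(1/30) = 88*(1/30) = 44/15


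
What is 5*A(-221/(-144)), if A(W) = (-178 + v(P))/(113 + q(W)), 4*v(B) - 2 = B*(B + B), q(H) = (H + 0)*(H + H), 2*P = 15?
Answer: -309744/48817 ≈ -6.3450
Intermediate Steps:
P = 15/2 (P = (½)*15 = 15/2 ≈ 7.5000)
q(H) = 2*H² (q(H) = H*(2*H) = 2*H²)
v(B) = ½ + B²/2 (v(B) = ½ + (B*(B + B))/4 = ½ + (B*(2*B))/4 = ½ + (2*B²)/4 = ½ + B²/2)
A(W) = -1195/(8*(113 + 2*W²)) (A(W) = (-178 + (½ + (15/2)²/2))/(113 + 2*W²) = (-178 + (½ + (½)*(225/4)))/(113 + 2*W²) = (-178 + (½ + 225/8))/(113 + 2*W²) = (-178 + 229/8)/(113 + 2*W²) = -1195/(8*(113 + 2*W²)))
5*A(-221/(-144)) = 5*(-1195/(904 + 16*(-221/(-144))²)) = 5*(-1195/(904 + 16*(-221*(-1/144))²)) = 5*(-1195/(904 + 16*(221/144)²)) = 5*(-1195/(904 + 16*(48841/20736))) = 5*(-1195/(904 + 48841/1296)) = 5*(-1195/1220425/1296) = 5*(-1195*1296/1220425) = 5*(-309744/244085) = -309744/48817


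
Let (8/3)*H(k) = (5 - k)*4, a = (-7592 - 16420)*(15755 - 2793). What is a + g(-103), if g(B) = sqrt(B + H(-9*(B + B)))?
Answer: -311243544 + I*sqrt(11506)/2 ≈ -3.1124e+8 + 53.633*I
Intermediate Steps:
a = -311243544 (a = -24012*12962 = -311243544)
H(k) = 15/2 - 3*k/2 (H(k) = 3*((5 - k)*4)/8 = 3*(20 - 4*k)/8 = 15/2 - 3*k/2)
g(B) = sqrt(15/2 + 28*B) (g(B) = sqrt(B + (15/2 - (-27)*(B + B)/2)) = sqrt(B + (15/2 - (-27)*2*B/2)) = sqrt(B + (15/2 - (-27)*B)) = sqrt(B + (15/2 + 27*B)) = sqrt(15/2 + 28*B))
a + g(-103) = -311243544 + sqrt(30 + 112*(-103))/2 = -311243544 + sqrt(30 - 11536)/2 = -311243544 + sqrt(-11506)/2 = -311243544 + (I*sqrt(11506))/2 = -311243544 + I*sqrt(11506)/2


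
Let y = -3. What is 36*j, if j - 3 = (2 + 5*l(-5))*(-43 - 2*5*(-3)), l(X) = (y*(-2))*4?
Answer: -56988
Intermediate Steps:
l(X) = 24 (l(X) = -3*(-2)*4 = 6*4 = 24)
j = -1583 (j = 3 + (2 + 5*24)*(-43 - 2*5*(-3)) = 3 + (2 + 120)*(-43 - 10*(-3)) = 3 + 122*(-43 + 30) = 3 + 122*(-13) = 3 - 1586 = -1583)
36*j = 36*(-1583) = -56988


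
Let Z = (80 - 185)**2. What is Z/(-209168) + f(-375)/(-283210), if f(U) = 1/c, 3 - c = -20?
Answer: -35907592459/681242396720 ≈ -0.052709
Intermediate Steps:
c = 23 (c = 3 - 1*(-20) = 3 + 20 = 23)
Z = 11025 (Z = (-105)**2 = 11025)
f(U) = 1/23
Z/(-209168) + f(-375)/(-283210) = 11025/(-209168) + (1/23)/(-283210) = 11025*(-1/209168) + (1/23)*(-1/283210) = -11025/209168 - 1/6513830 = -35907592459/681242396720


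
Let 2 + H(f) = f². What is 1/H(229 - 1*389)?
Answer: 1/25598 ≈ 3.9066e-5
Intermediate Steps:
H(f) = -2 + f²
1/H(229 - 1*389) = 1/(-2 + (229 - 1*389)²) = 1/(-2 + (229 - 389)²) = 1/(-2 + (-160)²) = 1/(-2 + 25600) = 1/25598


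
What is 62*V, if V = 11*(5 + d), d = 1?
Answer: 4092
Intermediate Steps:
V = 66 (V = 11*(5 + 1) = 11*6 = 66)
62*V = 62*66 = 4092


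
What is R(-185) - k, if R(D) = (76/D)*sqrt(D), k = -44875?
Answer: 44875 - 76*I*sqrt(185)/185 ≈ 44875.0 - 5.5876*I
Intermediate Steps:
R(D) = 76/sqrt(D)
R(-185) - k = 76/sqrt(-185) - 1*(-44875) = 76*(-I*sqrt(185)/185) + 44875 = -76*I*sqrt(185)/185 + 44875 = 44875 - 76*I*sqrt(185)/185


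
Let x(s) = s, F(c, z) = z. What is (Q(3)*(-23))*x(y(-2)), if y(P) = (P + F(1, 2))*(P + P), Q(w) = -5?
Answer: 0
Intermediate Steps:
y(P) = 2*P*(2 + P) (y(P) = (P + 2)*(P + P) = (2 + P)*(2*P) = 2*P*(2 + P))
(Q(3)*(-23))*x(y(-2)) = (-5*(-23))*(2*(-2)*(2 - 2)) = 115*(2*(-2)*0) = 115*0 = 0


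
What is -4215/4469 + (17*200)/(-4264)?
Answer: -101120/58097 ≈ -1.7405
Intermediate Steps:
-4215/4469 + (17*200)/(-4264) = -4215*1/4469 + 3400*(-1/4264) = -4215/4469 - 425/533 = -101120/58097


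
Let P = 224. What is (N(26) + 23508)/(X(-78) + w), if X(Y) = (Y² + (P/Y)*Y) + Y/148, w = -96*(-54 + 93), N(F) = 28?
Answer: 1741664/189697 ≈ 9.1813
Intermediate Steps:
w = -3744 (w = -96*39 = -3744)
X(Y) = 224 + Y² + Y/148 (X(Y) = (Y² + (224/Y)*Y) + Y/148 = (Y² + 224) + Y*(1/148) = (224 + Y²) + Y/148 = 224 + Y² + Y/148)
(N(26) + 23508)/(X(-78) + w) = (28 + 23508)/((224 + (-78)² + (1/148)*(-78)) - 3744) = 23536/((224 + 6084 - 39/74) - 3744) = 23536/(466753/74 - 3744) = 23536/(189697/74) = 23536*(74/189697) = 1741664/189697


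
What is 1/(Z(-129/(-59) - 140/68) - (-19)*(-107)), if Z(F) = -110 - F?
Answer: -1003/2149557 ≈ -0.00046661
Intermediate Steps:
1/(Z(-129/(-59) - 140/68) - (-19)*(-107)) = 1/((-110 - (-129/(-59) - 140/68)) - (-19)*(-107)) = 1/((-110 - (-129*(-1/59) - 140*1/68)) - 19*107) = 1/((-110 - (129/59 - 35/17)) - 2033) = 1/((-110 - 1*128/1003) - 2033) = 1/((-110 - 128/1003) - 2033) = 1/(-110458/1003 - 2033) = 1/(-2149557/1003) = -1003/2149557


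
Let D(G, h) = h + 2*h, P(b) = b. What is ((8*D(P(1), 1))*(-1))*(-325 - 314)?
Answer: 15336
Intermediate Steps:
D(G, h) = 3*h
((8*D(P(1), 1))*(-1))*(-325 - 314) = ((8*(3*1))*(-1))*(-325 - 314) = ((8*3)*(-1))*(-639) = (24*(-1))*(-639) = -24*(-639) = 15336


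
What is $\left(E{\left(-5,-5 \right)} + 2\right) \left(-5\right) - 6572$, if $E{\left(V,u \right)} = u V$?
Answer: $-6707$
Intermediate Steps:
$E{\left(V,u \right)} = V u$
$\left(E{\left(-5,-5 \right)} + 2\right) \left(-5\right) - 6572 = \left(\left(-5\right) \left(-5\right) + 2\right) \left(-5\right) - 6572 = \left(25 + 2\right) \left(-5\right) - 6572 = 27 \left(-5\right) - 6572 = -135 - 6572 = -6707$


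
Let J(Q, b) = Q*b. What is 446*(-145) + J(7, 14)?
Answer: -64572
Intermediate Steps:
446*(-145) + J(7, 14) = 446*(-145) + 7*14 = -64670 + 98 = -64572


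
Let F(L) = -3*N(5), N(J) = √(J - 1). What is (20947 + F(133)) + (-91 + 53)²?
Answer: 22385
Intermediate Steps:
N(J) = √(-1 + J)
F(L) = -6 (F(L) = -3*√(-1 + 5) = -3*√4 = -3*2 = -6)
(20947 + F(133)) + (-91 + 53)² = (20947 - 6) + (-91 + 53)² = 20941 + (-38)² = 20941 + 1444 = 22385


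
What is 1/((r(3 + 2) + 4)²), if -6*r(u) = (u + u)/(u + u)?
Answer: 36/529 ≈ 0.068053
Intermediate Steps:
r(u) = -⅙ (r(u) = -(u + u)/(6*(u + u)) = -2*u/(6*(2*u)) = -2*u*1/(2*u)/6 = -⅙*1 = -⅙)
1/((r(3 + 2) + 4)²) = 1/((-⅙ + 4)²) = 1/((23/6)²) = 1/(529/36) = 36/529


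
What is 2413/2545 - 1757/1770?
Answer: -40111/900930 ≈ -0.044522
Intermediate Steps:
2413/2545 - 1757/1770 = -40111/900930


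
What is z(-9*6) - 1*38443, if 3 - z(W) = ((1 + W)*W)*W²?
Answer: -8384032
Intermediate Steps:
z(W) = 3 - W³*(1 + W) (z(W) = 3 - (1 + W)*W*W² = 3 - W*(1 + W)*W² = 3 - W³*(1 + W))
z(-9*6) - 1*38443 = (3 - (-9*6)³ - (-9*6)⁴) - 1*38443 = (3 - 1*(-54)³ - 1*(-54)⁴) - 38443 = (3 - 1*(-157464) - 1*8503056) - 38443 = (3 + 157464 - 8503056) - 38443 = -8345589 - 38443 = -8384032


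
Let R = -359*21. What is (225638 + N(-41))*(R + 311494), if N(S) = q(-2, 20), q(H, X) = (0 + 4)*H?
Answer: 68581366650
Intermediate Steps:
q(H, X) = 4*H
N(S) = -8 (N(S) = 4*(-2) = -8)
R = -7539
(225638 + N(-41))*(R + 311494) = (225638 - 8)*(-7539 + 311494) = 225630*303955 = 68581366650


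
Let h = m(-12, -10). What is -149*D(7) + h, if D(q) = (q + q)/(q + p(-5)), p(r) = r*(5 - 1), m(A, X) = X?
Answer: 1956/13 ≈ 150.46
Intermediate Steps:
p(r) = 4*r (p(r) = r*4 = 4*r)
h = -10
D(q) = 2*q/(-20 + q) (D(q) = (q + q)/(q + 4*(-5)) = (2*q)/(q - 20) = (2*q)/(-20 + q) = 2*q/(-20 + q))
-149*D(7) + h = -298*7/(-20 + 7) - 10 = -298*7/(-13) - 10 = -298*7*(-1)/13 - 10 = -149*(-14/13) - 10 = 2086/13 - 10 = 1956/13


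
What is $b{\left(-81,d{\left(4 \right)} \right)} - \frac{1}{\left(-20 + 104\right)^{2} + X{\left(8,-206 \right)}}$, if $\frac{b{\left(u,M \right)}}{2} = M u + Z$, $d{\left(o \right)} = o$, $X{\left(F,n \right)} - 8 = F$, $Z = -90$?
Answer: $- \frac{5855617}{7072} \approx -828.0$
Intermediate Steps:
$X{\left(F,n \right)} = 8 + F$
$b{\left(u,M \right)} = -180 + 2 M u$ ($b{\left(u,M \right)} = 2 \left(M u - 90\right) = 2 \left(-90 + M u\right) = -180 + 2 M u$)
$b{\left(-81,d{\left(4 \right)} \right)} - \frac{1}{\left(-20 + 104\right)^{2} + X{\left(8,-206 \right)}} = \left(-180 + 2 \cdot 4 \left(-81\right)\right) - \frac{1}{\left(-20 + 104\right)^{2} + \left(8 + 8\right)} = \left(-180 - 648\right) - \frac{1}{84^{2} + 16} = -828 - \frac{1}{7056 + 16} = -828 - \frac{1}{7072} = - \frac{5855617}{7072}$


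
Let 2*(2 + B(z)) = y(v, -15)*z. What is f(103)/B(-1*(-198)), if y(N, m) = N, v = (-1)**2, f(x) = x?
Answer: 103/97 ≈ 1.0619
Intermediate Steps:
v = 1
B(z) = -2 + z/2 (B(z) = -2 + (1*z)/2 = -2 + z/2)
f(103)/B(-1*(-198)) = 103/(-2 + (-1*(-198))/2) = 103/(-2 + (1/2)*198) = 103/(-2 + 99) = 103/97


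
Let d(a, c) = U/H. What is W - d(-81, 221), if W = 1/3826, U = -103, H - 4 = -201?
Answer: -393881/753722 ≈ -0.52258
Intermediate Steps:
H = -197 (H = 4 - 201 = -197)
d(a, c) = 103/197 (d(a, c) = -103/(-197) = -103*(-1/197) = 103/197)
W = 1/3826 ≈ 0.00026137
W - d(-81, 221) = 1/3826 - 1*103/197 = 1/3826 - 103/197 = -393881/753722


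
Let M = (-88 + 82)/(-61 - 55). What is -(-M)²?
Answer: -9/3364 ≈ -0.0026754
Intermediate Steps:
M = 3/58 (M = -6/(-116) = -6*(-1/116) = 3/58 ≈ 0.051724)
-(-M)² = -(-1*3/58)² = -(-3/58)² = -1*9/3364 = -9/3364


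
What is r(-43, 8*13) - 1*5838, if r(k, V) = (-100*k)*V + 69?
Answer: 441431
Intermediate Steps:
r(k, V) = 69 - 100*V*k (r(k, V) = -100*V*k + 69 = 69 - 100*V*k)
r(-43, 8*13) - 1*5838 = (69 - 100*8*13*(-43)) - 1*5838 = (69 - 100*104*(-43)) - 5838 = (69 + 447200) - 5838 = 447269 - 5838 = 441431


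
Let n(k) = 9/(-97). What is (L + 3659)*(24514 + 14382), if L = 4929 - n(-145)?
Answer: 32402118320/97 ≈ 3.3404e+8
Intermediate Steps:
n(k) = -9/97 (n(k) = 9*(-1/97) = -9/97)
L = 478122/97 (L = 4929 - 1*(-9/97) = 4929 + 9/97 = 478122/97 ≈ 4929.1)
(L + 3659)*(24514 + 14382) = (478122/97 + 3659)*(24514 + 14382) = (833045/97)*38896 = 32402118320/97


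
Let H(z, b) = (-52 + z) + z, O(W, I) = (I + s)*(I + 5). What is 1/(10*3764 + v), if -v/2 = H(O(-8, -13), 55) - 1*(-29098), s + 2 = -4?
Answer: -1/21060 ≈ -4.7483e-5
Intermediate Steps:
s = -6 (s = -2 - 4 = -6)
O(W, I) = (-6 + I)*(5 + I) (O(W, I) = (I - 6)*(I + 5) = (-6 + I)*(5 + I))
H(z, b) = -52 + 2*z
v = -58700 (v = -2*((-52 + 2*(-30 + (-13)² - 1*(-13))) - 1*(-29098)) = -2*((-52 + 2*(-30 + 169 + 13)) + 29098) = -2*((-52 + 2*152) + 29098) = -2*((-52 + 304) + 29098) = -2*(252 + 29098) = -2*29350 = -58700)
1/(10*3764 + v) = 1/(10*3764 - 58700) = 1/(37640 - 58700) = 1/(-21060) = -1/21060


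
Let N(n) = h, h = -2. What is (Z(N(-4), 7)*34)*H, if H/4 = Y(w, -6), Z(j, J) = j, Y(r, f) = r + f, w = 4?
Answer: 544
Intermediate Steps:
N(n) = -2
Y(r, f) = f + r
H = -8 (H = 4*(-6 + 4) = 4*(-2) = -8)
(Z(N(-4), 7)*34)*H = -2*34*(-8) = -68*(-8) = 544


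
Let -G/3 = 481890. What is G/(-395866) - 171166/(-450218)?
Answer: 179656363954/44556499697 ≈ 4.0321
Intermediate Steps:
G = -1445670 (G = -3*481890 = -1445670)
G/(-395866) - 171166/(-450218) = -1445670/(-395866) - 171166/(-450218) = -1445670*(-1/395866) - 171166*(-1/450218) = 722835/197933 + 85583/225109 = 179656363954/44556499697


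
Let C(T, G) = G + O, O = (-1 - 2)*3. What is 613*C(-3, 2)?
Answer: -4291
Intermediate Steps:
O = -9 (O = -3*3 = -9)
C(T, G) = -9 + G (C(T, G) = G - 9 = -9 + G)
613*C(-3, 2) = 613*(-9 + 2) = 613*(-7) = -4291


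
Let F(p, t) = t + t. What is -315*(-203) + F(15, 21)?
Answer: 63987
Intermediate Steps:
F(p, t) = 2*t
-315*(-203) + F(15, 21) = -315*(-203) + 2*21 = 63945 + 42 = 63987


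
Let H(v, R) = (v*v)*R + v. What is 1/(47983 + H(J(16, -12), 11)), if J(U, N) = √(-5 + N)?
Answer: -I/(√17 - 47796*I) ≈ 2.0922e-5 - 1.8049e-9*I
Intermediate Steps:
H(v, R) = v + R*v² (H(v, R) = v²*R + v = R*v² + v = v + R*v²)
1/(47983 + H(J(16, -12), 11)) = 1/(47983 + √(-5 - 12)*(1 + 11*√(-5 - 12))) = 1/(47983 + √(-17)*(1 + 11*√(-17))) = 1/(47983 + (I*√17)*(1 + 11*(I*√17))) = 1/(47983 + (I*√17)*(1 + 11*I*√17)) = 1/(47983 + I*√17*(1 + 11*I*√17))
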